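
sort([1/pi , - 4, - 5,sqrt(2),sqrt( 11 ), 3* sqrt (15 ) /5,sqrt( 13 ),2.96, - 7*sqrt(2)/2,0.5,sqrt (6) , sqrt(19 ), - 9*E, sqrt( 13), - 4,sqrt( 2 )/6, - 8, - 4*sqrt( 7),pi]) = [ - 9*E, - 4*sqrt( 7 ),-8, - 5, - 7*sqrt (2 )/2, - 4, - 4, sqrt(2)/6, 1/pi,0.5,sqrt( 2), 3 * sqrt( 15 ) /5, sqrt( 6),2.96, pi,sqrt(11), sqrt(13),sqrt(13), sqrt( 19)] 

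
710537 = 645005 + 65532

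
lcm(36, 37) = 1332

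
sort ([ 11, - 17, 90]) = [ - 17, 11 , 90 ]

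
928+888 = 1816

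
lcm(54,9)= 54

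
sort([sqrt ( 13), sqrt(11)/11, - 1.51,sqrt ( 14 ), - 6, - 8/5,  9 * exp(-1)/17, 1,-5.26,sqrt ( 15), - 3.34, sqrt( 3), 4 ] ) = [ - 6,-5.26, - 3.34,-8/5,- 1.51,9*exp(-1) /17  ,  sqrt(11 ) /11,1,sqrt ( 3), sqrt(13 ),  sqrt(14), sqrt( 15), 4]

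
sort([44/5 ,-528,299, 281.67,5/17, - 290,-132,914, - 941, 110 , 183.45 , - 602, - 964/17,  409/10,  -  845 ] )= [ - 941,-845,-602,- 528,-290,-132, - 964/17, 5/17 , 44/5, 409/10,110, 183.45, 281.67,299, 914 ] 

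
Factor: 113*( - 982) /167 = -2^1*113^1*  167^(-1 )*491^1 = - 110966/167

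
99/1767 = 33/589 = 0.06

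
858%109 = 95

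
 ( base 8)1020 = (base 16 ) 210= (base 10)528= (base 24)M0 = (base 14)29A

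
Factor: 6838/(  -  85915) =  - 2^1 * 5^( - 1) * 13^1*263^1*17183^( - 1) 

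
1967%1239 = 728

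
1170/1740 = 39/58 =0.67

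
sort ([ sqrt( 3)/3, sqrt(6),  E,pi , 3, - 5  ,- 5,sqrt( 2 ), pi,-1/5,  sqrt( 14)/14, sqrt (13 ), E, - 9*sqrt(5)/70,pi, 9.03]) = [ - 5,-5, - 9*sqrt( 5 ) /70,  -  1/5,  sqrt( 14 ) /14,sqrt( 3 ) /3,  sqrt( 2) , sqrt (6) , E,  E,3, pi,pi,pi,sqrt( 13), 9.03 ]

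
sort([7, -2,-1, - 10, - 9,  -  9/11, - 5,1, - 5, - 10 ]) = [ -10,-10, - 9, - 5, -5, - 2, - 1, - 9/11, 1, 7]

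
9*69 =621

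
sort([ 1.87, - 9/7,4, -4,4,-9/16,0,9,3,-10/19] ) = [ - 4, - 9/7,-9/16,  -  10/19,  0 , 1.87,3,4,4,9 ] 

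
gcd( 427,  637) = 7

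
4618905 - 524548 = 4094357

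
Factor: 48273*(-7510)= -362530230 = -  2^1*3^1* 5^1*751^1*16091^1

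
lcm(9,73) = 657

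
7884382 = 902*8741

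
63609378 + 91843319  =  155452697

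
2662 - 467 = 2195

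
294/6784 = 147/3392= 0.04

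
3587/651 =3587/651=5.51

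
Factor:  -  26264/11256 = -3^(  -  1)*7^1 =- 7/3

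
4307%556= 415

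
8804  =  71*124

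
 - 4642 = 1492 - 6134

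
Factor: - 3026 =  - 2^1*17^1*89^1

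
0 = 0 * 2113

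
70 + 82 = 152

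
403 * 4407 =1776021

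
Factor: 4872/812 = 6 = 2^1*3^1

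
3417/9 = 1139/3 = 379.67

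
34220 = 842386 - 808166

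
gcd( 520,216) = 8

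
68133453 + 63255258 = 131388711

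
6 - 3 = 3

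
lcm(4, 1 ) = 4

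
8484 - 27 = 8457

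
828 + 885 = 1713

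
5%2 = 1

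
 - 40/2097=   -40/2097 = -0.02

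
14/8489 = 14/8489  =  0.00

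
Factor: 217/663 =3^(  -  1)*7^1*13^( - 1 )*17^(-1)*31^1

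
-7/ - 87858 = 7/87858 =0.00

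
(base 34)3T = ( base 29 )4F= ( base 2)10000011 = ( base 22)5l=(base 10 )131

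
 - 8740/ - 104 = 2185/26 =84.04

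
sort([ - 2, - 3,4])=[ - 3,-2, 4 ]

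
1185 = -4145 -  - 5330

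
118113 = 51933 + 66180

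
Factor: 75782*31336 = 2^4 * 7^1 * 3917^1*5413^1 = 2374704752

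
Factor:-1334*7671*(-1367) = 13988666838 = 2^1*3^1*23^1 * 29^1*1367^1*2557^1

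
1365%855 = 510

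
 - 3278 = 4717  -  7995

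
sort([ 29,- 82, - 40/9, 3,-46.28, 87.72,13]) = [ - 82, - 46.28, - 40/9, 3,13, 29, 87.72 ] 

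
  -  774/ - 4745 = 774/4745 = 0.16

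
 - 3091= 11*( - 281)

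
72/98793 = 8/10977  =  0.00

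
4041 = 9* 449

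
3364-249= 3115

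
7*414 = 2898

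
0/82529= 0= 0.00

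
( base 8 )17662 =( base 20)105e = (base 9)12115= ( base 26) c02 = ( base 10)8114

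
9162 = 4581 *2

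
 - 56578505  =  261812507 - 318391012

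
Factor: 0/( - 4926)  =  0 =0^1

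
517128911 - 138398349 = 378730562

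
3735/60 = 249/4 = 62.25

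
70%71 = 70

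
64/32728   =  8/4091 = 0.00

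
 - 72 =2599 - 2671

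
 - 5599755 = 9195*( - 609) 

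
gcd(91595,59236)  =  1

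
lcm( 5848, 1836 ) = 157896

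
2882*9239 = 26626798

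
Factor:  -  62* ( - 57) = 3534 = 2^1*3^1*19^1*31^1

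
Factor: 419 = 419^1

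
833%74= 19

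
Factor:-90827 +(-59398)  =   - 3^1*5^2 *2003^1 =- 150225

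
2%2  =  0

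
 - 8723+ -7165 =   -  15888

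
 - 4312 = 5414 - 9726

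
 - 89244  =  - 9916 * 9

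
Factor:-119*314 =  - 37366 = - 2^1*7^1*17^1*157^1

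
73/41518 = 73/41518  =  0.00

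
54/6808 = 27/3404 = 0.01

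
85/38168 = 85/38168 = 0.00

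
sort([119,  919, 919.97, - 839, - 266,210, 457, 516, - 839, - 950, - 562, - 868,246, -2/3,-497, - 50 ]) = [ - 950,-868, - 839, - 839, - 562, - 497,  -  266, - 50, - 2/3, 119, 210, 246,  457,516, 919, 919.97 ] 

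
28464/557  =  51 + 57/557 = 51.10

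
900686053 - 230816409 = 669869644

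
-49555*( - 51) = 2527305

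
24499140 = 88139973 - 63640833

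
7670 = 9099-1429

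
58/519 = 58/519 = 0.11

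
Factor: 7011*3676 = 2^2*3^2*19^1*41^1*919^1= 25772436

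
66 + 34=100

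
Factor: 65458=2^1*23^1 *1423^1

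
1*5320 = 5320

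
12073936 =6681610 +5392326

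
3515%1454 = 607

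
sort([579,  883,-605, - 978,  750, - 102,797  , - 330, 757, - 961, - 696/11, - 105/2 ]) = [- 978, - 961, - 605, - 330,-102, - 696/11,-105/2, 579,750,757,797,883 ] 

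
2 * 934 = 1868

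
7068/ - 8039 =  - 1 + 971/8039 = - 0.88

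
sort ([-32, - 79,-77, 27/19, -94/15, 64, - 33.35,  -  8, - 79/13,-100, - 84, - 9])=[ - 100 , - 84,- 79,- 77,- 33.35,  -  32,- 9, -8, - 94/15, - 79/13, 27/19, 64 ]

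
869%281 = 26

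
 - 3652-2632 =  - 6284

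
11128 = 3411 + 7717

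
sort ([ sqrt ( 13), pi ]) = [ pi, sqrt( 13) ] 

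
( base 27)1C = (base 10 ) 39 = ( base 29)1a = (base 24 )1F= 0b100111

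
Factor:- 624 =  - 2^4*3^1*13^1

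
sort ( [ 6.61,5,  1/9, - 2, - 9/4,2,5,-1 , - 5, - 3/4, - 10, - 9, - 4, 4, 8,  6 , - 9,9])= [  -  10,-9, - 9, -5,  -  4 , - 9/4,  -  2,  -  1, - 3/4,1/9 , 2,4,  5,  5,6, 6.61,8, 9]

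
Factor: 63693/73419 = 21231/24473= 3^2*7^1*337^1*24473^( - 1)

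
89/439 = 89/439 = 0.20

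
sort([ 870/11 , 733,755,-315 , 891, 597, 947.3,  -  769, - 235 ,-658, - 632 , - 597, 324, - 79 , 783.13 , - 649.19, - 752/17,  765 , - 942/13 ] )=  [ - 769, - 658, - 649.19, - 632, - 597 , - 315, - 235 , - 79, - 942/13, - 752/17, 870/11 , 324 , 597, 733,  755,765, 783.13 , 891,  947.3]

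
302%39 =29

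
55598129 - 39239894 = 16358235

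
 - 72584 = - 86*844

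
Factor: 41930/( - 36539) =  - 2^1*5^1*7^1*61^( - 1 ) = -70/61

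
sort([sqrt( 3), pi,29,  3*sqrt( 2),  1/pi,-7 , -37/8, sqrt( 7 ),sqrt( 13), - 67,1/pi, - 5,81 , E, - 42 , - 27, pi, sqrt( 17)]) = [-67,  -  42, - 27, - 7,-5, - 37/8,1/pi, 1/pi,sqrt(3 ), sqrt ( 7 ),E,pi, pi,sqrt( 13 ),sqrt( 17) , 3*sqrt ( 2)  ,  29,81] 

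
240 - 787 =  - 547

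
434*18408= 7989072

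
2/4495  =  2/4495  =  0.00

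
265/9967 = 265/9967  =  0.03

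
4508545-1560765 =2947780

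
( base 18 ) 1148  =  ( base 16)185C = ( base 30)6RQ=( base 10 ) 6236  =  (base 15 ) 1CAB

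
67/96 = 67/96=0.70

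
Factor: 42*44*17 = 31416 = 2^3*3^1*7^1 * 11^1*17^1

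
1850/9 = 205+ 5/9 = 205.56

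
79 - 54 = 25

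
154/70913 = 154/70913   =  0.00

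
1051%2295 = 1051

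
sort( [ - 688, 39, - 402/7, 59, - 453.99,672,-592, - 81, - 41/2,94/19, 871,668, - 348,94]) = [ - 688, - 592,-453.99, - 348, - 81, - 402/7, - 41/2,94/19,39, 59, 94, 668, 672,871] 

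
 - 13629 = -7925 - 5704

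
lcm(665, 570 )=3990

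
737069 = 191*3859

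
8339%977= 523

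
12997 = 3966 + 9031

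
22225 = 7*3175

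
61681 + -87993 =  - 26312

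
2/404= 1/202  =  0.00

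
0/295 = 0 = 0.00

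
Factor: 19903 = 13^1*1531^1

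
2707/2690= 1+17/2690 = 1.01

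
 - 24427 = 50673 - 75100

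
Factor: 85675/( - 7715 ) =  - 5^1 *23^1 * 149^1*1543^(-1 ) = - 17135/1543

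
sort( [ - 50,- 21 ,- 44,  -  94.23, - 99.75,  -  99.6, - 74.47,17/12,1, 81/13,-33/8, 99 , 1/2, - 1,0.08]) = [  -  99.75, - 99.6, - 94.23 , - 74.47, - 50, - 44, - 21, - 33/8, - 1, 0.08, 1/2,  1, 17/12, 81/13,99] 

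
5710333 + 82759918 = 88470251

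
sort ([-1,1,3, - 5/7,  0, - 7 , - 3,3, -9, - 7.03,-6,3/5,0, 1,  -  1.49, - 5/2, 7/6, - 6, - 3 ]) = [- 9, - 7.03, - 7,  -  6, -6 , - 3, - 3, - 5/2,-1.49,-1, - 5/7,0, 0,3/5,  1, 1, 7/6,3,3]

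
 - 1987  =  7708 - 9695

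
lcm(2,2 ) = 2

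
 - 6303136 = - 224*28139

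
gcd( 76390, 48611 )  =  1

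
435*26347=11460945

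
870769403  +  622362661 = 1493132064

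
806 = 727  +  79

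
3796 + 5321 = 9117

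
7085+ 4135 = 11220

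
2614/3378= 1307/1689 = 0.77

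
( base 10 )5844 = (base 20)EC4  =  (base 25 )98j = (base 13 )2877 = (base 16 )16D4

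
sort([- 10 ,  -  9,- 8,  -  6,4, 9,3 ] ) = [ - 10,-9, - 8, - 6, 3, 4,9] 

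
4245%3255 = 990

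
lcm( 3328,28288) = 56576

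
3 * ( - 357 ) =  - 1071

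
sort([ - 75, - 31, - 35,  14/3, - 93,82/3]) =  [ - 93, - 75,-35, - 31,14/3, 82/3 ]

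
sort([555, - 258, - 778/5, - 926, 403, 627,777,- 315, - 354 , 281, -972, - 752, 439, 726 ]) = [ - 972, -926,  -  752, - 354, - 315,-258,-778/5,  281,403,439,555,627,726,777] 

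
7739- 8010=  - 271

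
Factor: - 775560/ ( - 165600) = 2^(- 2)*3^( - 1)*5^( - 1)*281^1  =  281/60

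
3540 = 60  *59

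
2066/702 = 1033/351 = 2.94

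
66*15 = 990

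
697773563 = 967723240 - 269949677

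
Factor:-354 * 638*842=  - 190167384 = -  2^3*3^1*11^1*29^1 * 59^1*421^1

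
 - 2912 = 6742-9654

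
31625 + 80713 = 112338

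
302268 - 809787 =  - 507519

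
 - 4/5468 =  - 1/1367 = - 0.00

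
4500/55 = 81 + 9/11 =81.82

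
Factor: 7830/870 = 3^2 = 9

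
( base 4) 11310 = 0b101110100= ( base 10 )372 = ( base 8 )564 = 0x174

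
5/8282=5/8282 = 0.00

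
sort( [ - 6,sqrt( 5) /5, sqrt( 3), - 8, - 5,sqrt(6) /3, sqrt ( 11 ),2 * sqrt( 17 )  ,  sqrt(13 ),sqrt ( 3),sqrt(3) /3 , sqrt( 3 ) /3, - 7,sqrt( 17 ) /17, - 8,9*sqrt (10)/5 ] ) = [ - 8, - 8, - 7, - 6,- 5,sqrt( 17)/17,sqrt( 5)/5, sqrt( 3 ) /3,  sqrt( 3 )/3,sqrt( 6 )/3,sqrt ( 3),sqrt( 3),sqrt( 11),sqrt(13 ), 9*sqrt( 10)/5,2*sqrt(17)] 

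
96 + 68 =164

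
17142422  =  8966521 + 8175901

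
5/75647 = 5/75647 = 0.00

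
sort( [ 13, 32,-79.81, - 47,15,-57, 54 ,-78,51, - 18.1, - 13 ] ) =[ - 79.81,  -  78, - 57 , - 47,-18.1, - 13, 13, 15, 32,51, 54]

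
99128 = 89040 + 10088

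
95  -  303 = -208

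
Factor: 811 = 811^1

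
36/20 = 9/5 = 1.80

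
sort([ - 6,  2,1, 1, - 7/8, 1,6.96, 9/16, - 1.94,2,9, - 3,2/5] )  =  [ - 6, - 3,  -  1.94,-7/8, 2/5  ,  9/16,1,1, 1  ,  2, 2,  6.96, 9]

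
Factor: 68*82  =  5576 = 2^3*17^1*41^1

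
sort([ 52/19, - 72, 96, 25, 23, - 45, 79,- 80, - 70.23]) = [ - 80, - 72, - 70.23, - 45, 52/19,23,25, 79,96]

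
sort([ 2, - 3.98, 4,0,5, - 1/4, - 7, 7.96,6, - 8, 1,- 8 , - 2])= [ - 8, - 8, - 7, - 3.98, - 2, - 1/4, 0,1,2,4, 5, 6,7.96 ]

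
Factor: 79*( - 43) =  - 43^1 * 79^1  =  -3397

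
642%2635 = 642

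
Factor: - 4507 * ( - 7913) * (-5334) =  - 2^1*3^1 * 7^1 * 41^1*127^1*193^1*4507^1 = - 190231194594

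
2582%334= 244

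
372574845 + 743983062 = 1116557907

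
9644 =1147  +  8497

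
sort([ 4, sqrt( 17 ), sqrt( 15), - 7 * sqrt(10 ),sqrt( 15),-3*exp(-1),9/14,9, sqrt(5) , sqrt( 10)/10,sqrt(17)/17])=[ - 7*sqrt( 10) , - 3*exp( - 1 ),  sqrt(17) /17,  sqrt( 10)/10, 9/14, sqrt ( 5), sqrt ( 15),  sqrt( 15),4,sqrt( 17 ),  9 ] 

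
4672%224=192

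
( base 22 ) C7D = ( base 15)1B85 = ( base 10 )5975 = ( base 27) 858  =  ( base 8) 13527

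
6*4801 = 28806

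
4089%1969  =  151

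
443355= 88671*5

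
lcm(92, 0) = 0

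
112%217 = 112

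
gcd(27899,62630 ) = 1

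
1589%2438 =1589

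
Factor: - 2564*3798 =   -  2^3 * 3^2*211^1*641^1 = -  9738072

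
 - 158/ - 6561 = 158/6561 =0.02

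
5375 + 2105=7480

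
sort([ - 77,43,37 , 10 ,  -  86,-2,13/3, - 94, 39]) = [ - 94, - 86, - 77, - 2,13/3,10,37,39, 43]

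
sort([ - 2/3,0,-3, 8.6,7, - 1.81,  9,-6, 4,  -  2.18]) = [-6, - 3 , - 2.18,-1.81,-2/3,0, 4,7, 8.6 , 9 ] 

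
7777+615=8392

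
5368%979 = 473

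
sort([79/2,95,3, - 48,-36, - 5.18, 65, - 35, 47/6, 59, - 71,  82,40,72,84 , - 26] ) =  [ - 71,- 48, - 36, - 35, - 26,-5.18,3,47/6, 79/2,  40,59, 65,72,82,84,95] 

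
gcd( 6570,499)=1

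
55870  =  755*74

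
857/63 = 13 + 38/63=13.60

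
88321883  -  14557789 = 73764094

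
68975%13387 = 2040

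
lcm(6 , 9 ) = 18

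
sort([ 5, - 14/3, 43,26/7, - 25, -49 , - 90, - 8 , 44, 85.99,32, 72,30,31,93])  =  [ - 90, - 49, - 25, - 8, - 14/3,26/7,  5,30, 31, 32, 43 , 44, 72, 85.99,93]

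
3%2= 1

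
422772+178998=601770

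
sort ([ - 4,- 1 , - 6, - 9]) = [ - 9 , - 6, - 4, - 1]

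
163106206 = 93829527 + 69276679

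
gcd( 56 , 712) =8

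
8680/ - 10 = - 868 + 0/1 =- 868.00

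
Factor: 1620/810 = 2 = 2^1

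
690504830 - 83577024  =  606927806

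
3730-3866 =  - 136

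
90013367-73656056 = 16357311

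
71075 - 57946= 13129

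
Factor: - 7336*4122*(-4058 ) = 2^5*3^2*7^1*131^1*229^1 * 2029^1 = 122709829536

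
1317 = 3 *439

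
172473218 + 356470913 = 528944131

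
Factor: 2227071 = 3^1*7^1*11^1*31^1*311^1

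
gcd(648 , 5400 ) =216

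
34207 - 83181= - 48974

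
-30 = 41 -71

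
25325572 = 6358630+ 18966942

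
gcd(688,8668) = 4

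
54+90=144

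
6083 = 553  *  11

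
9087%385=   232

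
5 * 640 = 3200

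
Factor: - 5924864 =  - 2^11*11^1*263^1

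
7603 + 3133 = 10736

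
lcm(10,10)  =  10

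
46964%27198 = 19766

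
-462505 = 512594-975099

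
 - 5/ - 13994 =5/13994 =0.00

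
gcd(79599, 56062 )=1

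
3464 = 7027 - 3563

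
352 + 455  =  807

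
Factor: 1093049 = 17^1*113^1*569^1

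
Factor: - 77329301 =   -  7^2*733^1*2153^1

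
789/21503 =789/21503 =0.04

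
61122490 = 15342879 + 45779611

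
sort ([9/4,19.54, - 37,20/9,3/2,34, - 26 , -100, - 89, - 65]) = [ - 100 , - 89, - 65, - 37, - 26, 3/2,20/9,9/4,19.54,34]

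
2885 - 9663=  - 6778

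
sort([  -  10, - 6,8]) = [ - 10, - 6, 8 ] 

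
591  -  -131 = 722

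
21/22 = 21/22 = 0.95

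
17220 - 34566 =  - 17346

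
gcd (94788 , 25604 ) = 4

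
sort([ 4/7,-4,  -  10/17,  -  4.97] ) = [ - 4.97,-4,- 10/17,4/7]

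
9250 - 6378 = 2872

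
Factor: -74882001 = -3^1 *211^1*118297^1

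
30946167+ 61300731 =92246898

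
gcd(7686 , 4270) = 854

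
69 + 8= 77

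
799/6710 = 799/6710 = 0.12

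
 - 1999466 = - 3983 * 502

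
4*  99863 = 399452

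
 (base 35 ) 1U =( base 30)25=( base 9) 72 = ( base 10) 65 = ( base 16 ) 41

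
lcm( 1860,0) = 0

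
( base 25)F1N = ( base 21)107F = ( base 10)9423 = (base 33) 8li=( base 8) 22317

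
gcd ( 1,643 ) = 1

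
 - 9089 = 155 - 9244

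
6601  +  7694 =14295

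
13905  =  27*515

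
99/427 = 99/427 = 0.23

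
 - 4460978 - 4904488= - 9365466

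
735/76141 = 735/76141 = 0.01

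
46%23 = 0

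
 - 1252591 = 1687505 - 2940096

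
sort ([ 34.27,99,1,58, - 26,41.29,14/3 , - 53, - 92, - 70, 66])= [ - 92, - 70, - 53, - 26,1,14/3,34.27,41.29,58,66, 99 ] 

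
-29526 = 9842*(  -  3) 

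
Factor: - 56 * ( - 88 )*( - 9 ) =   -  2^6*3^2*7^1*11^1= - 44352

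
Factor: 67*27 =3^3*67^1 = 1809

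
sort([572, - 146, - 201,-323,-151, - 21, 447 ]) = [ - 323 ,-201, - 151, -146,-21,447,572] 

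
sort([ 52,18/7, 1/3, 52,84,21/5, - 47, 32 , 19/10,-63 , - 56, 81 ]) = [ -63, - 56 ,-47,  1/3, 19/10,18/7, 21/5, 32,52, 52, 81, 84 ] 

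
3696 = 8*462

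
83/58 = 1 + 25/58 = 1.43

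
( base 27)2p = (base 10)79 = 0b1001111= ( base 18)47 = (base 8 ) 117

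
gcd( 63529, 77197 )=17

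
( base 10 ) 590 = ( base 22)14I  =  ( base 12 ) 412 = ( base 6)2422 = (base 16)24E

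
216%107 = 2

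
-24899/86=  - 24899/86= - 289.52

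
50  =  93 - 43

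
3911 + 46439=50350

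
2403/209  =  2403/209 = 11.50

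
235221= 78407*3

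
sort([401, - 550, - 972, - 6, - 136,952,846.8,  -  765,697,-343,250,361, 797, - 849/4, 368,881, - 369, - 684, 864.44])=[-972, - 765, - 684, - 550, - 369, - 343, - 849/4, - 136, - 6,250, 361, 368, 401,697,797,846.8,864.44,881,952]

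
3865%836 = 521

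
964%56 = 12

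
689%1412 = 689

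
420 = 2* 210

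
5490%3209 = 2281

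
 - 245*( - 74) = 18130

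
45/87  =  15/29 = 0.52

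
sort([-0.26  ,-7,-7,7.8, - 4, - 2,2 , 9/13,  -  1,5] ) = [ - 7, - 7, - 4, - 2,-1, - 0.26, 9/13,2 , 5,7.8] 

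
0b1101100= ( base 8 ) 154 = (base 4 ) 1230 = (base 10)108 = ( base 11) 99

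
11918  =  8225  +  3693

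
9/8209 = 9/8209 = 0.00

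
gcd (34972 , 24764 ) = 4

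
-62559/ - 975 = 64+53/325= 64.16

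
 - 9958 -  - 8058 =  - 1900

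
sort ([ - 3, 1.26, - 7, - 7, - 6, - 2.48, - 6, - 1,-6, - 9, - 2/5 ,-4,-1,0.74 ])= [ - 9, - 7,-7, - 6, - 6, - 6, -4, - 3, - 2.48, - 1, - 1, - 2/5,  0.74, 1.26 ]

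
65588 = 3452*19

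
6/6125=6/6125 = 0.00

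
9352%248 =176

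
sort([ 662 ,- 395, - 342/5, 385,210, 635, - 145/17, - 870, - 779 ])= [ - 870, - 779,  -  395,-342/5 , - 145/17,  210, 385, 635 , 662 ]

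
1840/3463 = 1840/3463 = 0.53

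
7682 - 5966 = 1716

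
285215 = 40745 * 7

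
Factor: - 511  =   - 7^1*73^1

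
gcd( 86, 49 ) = 1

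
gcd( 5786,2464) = 22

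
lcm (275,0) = 0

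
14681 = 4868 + 9813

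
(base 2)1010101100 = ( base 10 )684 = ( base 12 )490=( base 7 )1665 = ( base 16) 2ac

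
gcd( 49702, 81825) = 1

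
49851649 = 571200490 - 521348841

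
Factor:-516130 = -2^1*5^1* 51613^1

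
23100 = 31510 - 8410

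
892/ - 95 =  - 10 + 58/95  =  - 9.39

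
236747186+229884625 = 466631811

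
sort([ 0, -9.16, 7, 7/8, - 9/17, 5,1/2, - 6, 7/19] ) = [-9.16  , - 6, - 9/17, 0,7/19, 1/2,7/8,5,  7] 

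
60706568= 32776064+27930504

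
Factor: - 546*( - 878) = 479388 = 2^2*3^1*7^1*13^1 * 439^1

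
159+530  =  689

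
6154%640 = 394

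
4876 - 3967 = 909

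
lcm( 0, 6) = 0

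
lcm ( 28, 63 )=252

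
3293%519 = 179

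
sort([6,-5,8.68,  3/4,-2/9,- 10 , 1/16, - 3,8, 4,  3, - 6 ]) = [ - 10, - 6, -5 ,  -  3, - 2/9, 1/16, 3/4, 3, 4,6,  8, 8.68]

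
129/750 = 43/250 = 0.17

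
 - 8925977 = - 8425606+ - 500371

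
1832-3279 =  - 1447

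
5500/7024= 1375/1756 = 0.78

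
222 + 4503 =4725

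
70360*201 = 14142360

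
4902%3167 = 1735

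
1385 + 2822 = 4207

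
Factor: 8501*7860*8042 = 537349230120 = 2^3*3^1 * 5^1*131^1*4021^1 *8501^1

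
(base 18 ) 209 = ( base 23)15D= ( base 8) 1221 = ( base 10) 657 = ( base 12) 469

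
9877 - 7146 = 2731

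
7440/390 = 19 + 1/13 = 19.08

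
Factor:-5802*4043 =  - 23457486 = - 2^1*3^1*13^1*  311^1*967^1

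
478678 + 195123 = 673801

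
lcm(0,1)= 0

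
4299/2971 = 4299/2971 = 1.45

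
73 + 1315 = 1388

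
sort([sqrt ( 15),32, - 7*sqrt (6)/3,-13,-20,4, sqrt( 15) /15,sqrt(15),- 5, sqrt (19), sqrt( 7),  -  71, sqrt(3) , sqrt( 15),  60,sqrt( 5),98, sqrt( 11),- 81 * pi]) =[ - 81 *pi, - 71, - 20, - 13,  -  7*sqrt(6)/3, - 5,sqrt( 15) /15,  sqrt( 3), sqrt( 5 ),sqrt( 7 ) , sqrt( 11 ),  sqrt( 15),sqrt( 15),sqrt( 15), 4,  sqrt(19), 32,60, 98 ] 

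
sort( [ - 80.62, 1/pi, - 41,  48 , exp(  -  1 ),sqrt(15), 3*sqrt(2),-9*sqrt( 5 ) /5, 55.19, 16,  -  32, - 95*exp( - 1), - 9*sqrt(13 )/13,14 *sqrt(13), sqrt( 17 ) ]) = [ - 80.62, - 41, - 95* exp( - 1 ), - 32, - 9  *sqrt(5) /5,- 9*sqrt( 13 ) /13,1/pi,  exp( - 1 ), sqrt( 15),sqrt(17),3*sqrt(2),16,48, 14 * sqrt( 13),  55.19 ] 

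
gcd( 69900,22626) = 6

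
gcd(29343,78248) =9781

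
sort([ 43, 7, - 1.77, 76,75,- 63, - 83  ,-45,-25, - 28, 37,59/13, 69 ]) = [ - 83,-63,-45,-28, - 25, - 1.77, 59/13, 7, 37, 43, 69, 75,76 ]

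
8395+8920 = 17315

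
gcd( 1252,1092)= 4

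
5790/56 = 103  +  11/28 = 103.39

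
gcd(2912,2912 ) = 2912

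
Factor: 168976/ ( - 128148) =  - 716/543=- 2^2*3^(-1)*179^1*181^( - 1)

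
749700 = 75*9996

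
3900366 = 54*72229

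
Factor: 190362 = 2^1*3^1* 31727^1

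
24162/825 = 8054/275 =29.29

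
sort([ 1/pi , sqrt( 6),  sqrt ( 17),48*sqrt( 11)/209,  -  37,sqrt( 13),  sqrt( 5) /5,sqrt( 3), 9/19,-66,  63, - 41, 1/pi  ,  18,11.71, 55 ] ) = [-66,- 41, - 37, 1/pi , 1/pi,sqrt( 5) /5 , 9/19, 48 * sqrt(11)/209, sqrt( 3),sqrt(6 ),sqrt( 13 ), sqrt ( 17 ) , 11.71,18,55, 63 ]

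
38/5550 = 19/2775= 0.01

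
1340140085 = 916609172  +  423530913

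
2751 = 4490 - 1739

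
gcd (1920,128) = 128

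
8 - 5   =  3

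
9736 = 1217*8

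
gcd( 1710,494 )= 38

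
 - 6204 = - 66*94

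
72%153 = 72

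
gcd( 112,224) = 112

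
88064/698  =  44032/349 = 126.17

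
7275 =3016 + 4259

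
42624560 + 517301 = 43141861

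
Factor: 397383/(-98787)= - 889/221 = - 7^1*  13^(-1)*17^( - 1 )*127^1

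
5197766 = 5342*973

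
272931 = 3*90977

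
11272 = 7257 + 4015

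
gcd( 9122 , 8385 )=1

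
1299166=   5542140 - 4242974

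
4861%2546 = 2315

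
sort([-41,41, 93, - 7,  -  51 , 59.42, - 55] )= [-55, - 51, - 41, - 7 , 41,59.42, 93 ]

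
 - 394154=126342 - 520496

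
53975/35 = 10795/7 = 1542.14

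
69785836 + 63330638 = 133116474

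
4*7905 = 31620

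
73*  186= 13578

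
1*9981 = 9981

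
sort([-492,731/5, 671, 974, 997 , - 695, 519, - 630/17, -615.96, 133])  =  [ - 695, - 615.96,- 492, - 630/17,133,731/5, 519,671, 974, 997]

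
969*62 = 60078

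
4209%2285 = 1924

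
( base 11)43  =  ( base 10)47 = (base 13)38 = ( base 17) 2d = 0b101111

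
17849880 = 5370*3324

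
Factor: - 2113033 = -13^1 * 23^1*37^1*191^1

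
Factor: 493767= 3^2*83^1*661^1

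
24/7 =24/7 = 3.43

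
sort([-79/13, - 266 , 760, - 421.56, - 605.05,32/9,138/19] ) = [ - 605.05, - 421.56,  -  266, - 79/13 , 32/9  ,  138/19,760 ] 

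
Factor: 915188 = 2^2*228797^1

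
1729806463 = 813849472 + 915956991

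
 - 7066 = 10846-17912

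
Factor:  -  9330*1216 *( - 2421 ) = 2^7*3^3*5^1*19^1*269^1*311^1= 27466922880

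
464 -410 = 54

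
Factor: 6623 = 37^1*179^1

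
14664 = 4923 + 9741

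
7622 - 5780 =1842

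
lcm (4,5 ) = 20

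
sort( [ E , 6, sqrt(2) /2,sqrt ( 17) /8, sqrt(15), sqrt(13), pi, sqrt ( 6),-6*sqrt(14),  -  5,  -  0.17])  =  [-6*sqrt(14), - 5, - 0.17,sqrt(17)/8, sqrt( 2)/2,  sqrt( 6), E,pi, sqrt(13),sqrt (15), 6] 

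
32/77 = 32/77= 0.42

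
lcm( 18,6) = 18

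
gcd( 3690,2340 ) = 90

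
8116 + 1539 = 9655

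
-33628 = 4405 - 38033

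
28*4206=117768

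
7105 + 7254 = 14359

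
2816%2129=687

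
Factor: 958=2^1*479^1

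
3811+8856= 12667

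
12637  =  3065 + 9572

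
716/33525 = 716/33525= 0.02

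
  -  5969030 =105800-6074830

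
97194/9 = 10799 +1/3 =10799.33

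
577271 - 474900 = 102371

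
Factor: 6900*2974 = 2^3 *3^1*5^2  *  23^1*1487^1 = 20520600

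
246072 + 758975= 1005047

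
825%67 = 21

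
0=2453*0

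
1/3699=1/3699= 0.00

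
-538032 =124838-662870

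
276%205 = 71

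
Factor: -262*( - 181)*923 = 2^1*13^1*71^1*131^1*181^1 = 43770506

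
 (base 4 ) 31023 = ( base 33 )pi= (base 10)843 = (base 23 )1DF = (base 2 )1101001011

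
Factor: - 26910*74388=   -2001781080 = - 2^3*3^3*5^1 * 13^1 * 23^1 * 6199^1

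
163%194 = 163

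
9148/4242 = 4574/2121 = 2.16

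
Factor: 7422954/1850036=3711477/925018 = 2^( - 1 )*3^1*7^1 * 11^1*113^ ( -1 )*4093^( - 1 )*16067^1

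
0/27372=0 = 0.00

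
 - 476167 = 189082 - 665249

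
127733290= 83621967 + 44111323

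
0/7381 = 0 = 0.00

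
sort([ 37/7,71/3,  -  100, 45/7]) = [ - 100,  37/7, 45/7,  71/3 ]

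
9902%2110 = 1462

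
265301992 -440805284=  - 175503292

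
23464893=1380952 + 22083941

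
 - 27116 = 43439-70555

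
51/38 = 51/38 = 1.34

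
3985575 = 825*4831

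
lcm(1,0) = 0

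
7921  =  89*89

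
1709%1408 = 301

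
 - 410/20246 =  - 1 + 9918/10123=- 0.02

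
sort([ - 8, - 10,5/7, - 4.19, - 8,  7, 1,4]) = [  -  10, -8,-8, - 4.19,5/7,  1 , 4 , 7]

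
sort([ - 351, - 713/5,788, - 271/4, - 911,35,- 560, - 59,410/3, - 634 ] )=[ - 911, -634,-560, - 351, - 713/5, - 271/4, - 59,35,410/3 , 788]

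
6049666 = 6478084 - 428418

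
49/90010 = 49/90010  =  0.00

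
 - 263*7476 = -1966188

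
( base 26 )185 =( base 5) 12024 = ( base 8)1571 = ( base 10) 889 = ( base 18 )2D7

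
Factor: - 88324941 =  - 3^1*233^1*126359^1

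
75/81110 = 15/16222 = 0.00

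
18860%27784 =18860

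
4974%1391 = 801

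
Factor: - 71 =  - 71^1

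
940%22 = 16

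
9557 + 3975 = 13532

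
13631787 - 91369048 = - 77737261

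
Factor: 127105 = 5^1*11^1*2311^1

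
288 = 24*12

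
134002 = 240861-106859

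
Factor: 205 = 5^1 * 41^1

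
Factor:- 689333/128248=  - 2^( - 3)*43^1 = - 43/8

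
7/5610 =7/5610 = 0.00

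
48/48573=16/16191 =0.00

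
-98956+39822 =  - 59134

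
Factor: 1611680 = 2^5*5^1*7^1 * 1439^1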